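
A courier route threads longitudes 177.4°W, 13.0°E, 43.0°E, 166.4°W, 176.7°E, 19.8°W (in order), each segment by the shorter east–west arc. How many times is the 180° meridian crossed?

4

Leg 1: -177.4° → +13.0°, shortest Δλ = -169.6° (west) — crosses 180°.
Leg 2: +13.0° → +43.0°, shortest Δλ = 30.0° (east) — does not cross 180°.
Leg 3: +43.0° → -166.4°, shortest Δλ = 150.6° (east) — crosses 180°.
Leg 4: -166.4° → +176.7°, shortest Δλ = -16.9° (west) — crosses 180°.
Leg 5: +176.7° → -19.8°, shortest Δλ = 163.5° (east) — crosses 180°.
Total crossings: 4.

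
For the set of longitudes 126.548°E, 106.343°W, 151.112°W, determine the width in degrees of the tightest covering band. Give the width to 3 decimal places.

127.109°

Sort the longitudes: -151.112°, -106.343°, +126.548°.
Eastward gaps between consecutive values (wrapping around): 44.769°, 232.891°, 82.340°.
Largest gap = 232.891° ⇒ minimal covering band is its complement: 360° − 232.891° = 127.109°.
Band runs from +126.548° eastward to -106.343°, crossing the antimeridian.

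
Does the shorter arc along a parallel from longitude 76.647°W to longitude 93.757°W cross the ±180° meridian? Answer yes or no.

Signed shortest Δλ = ((-93.757 − -76.647 + 180) mod 360) − 180 = -17.11°.
Going west by 17.11° from -76.647° reaches -93.757° without touching 180°.

No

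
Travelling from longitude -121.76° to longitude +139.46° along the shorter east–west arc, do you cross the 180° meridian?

Naïve |139.46 − -121.76| = 261.22° > 180°, so the shorter arc goes the other way round — across 180°.
Signed shortest Δλ = ((139.46 − -121.76 + 180) mod 360) − 180 = -98.78°.
Going west by 98.78° from -121.76° passes through 180° before reaching +139.46°.

Yes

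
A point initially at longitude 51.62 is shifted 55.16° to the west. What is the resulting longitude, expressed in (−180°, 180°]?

-3.54°

Start at +51.62°; shift −55.16° → -3.54°.
-3.54° already lies in (−180°, 180°].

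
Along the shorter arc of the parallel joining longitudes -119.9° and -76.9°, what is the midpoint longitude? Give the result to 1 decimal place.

Signed shortest Δλ from -119.9° to -76.9° is +43.0°.
Midpoint longitude = -119.9° + (+43.0°)/2 = -119.9° + 21.5° = -98.4°.

-98.4°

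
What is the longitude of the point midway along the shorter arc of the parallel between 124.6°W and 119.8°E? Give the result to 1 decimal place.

177.6°E

Signed shortest Δλ from -124.6° to +119.8° is -115.6°.
Midpoint longitude = -124.6° + (-115.6°)/2 = -124.6° − 57.8° = -182.4°.
Normalise into (−180°, 180°]: +177.6°.
(The naïve average (-124.6 + +119.8)/2 = -2.4° is on the wrong side of the globe.)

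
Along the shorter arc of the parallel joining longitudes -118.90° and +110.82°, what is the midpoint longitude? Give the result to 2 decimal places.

Signed shortest Δλ from -118.90° to +110.82° is -130.28°.
Midpoint longitude = -118.90° + (-130.28°)/2 = -118.90° − 65.14° = -184.04°.
Normalise into (−180°, 180°]: +175.96°.
(The naïve average (-118.90 + +110.82)/2 = -4.04° is on the wrong side of the globe.)

+175.96°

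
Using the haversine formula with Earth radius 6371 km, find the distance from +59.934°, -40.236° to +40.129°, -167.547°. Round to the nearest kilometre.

7895 km

Δλ = -167.547 − -40.236 = -127.311°.
Δφ = 40.129 − 59.934 = -19.805°.
a = sin²(Δφ/2) + cos φ₁ · cos φ₂ · sin²(Δλ/2) = 0.337199.
c = 2·atan2(√a, √(1−a)) = 1.23915 rad → d = 6371·c ≈ 7894.61 km.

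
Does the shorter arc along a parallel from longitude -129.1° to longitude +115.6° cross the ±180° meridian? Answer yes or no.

Yes

Naïve |115.6 − -129.1| = 244.7° > 180°, so the shorter arc goes the other way round — across 180°.
Signed shortest Δλ = ((115.6 − -129.1 + 180) mod 360) − 180 = -115.3°.
Going west by 115.3° from -129.1° passes through 180° before reaching +115.6°.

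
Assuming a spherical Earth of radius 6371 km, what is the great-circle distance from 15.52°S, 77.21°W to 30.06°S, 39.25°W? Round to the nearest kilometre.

Δλ = -39.25 − -77.21 = 37.96°.
Δφ = -30.06 − -15.52 = -14.54°.
a = sin²(Δφ/2) + cos φ₁ · cos φ₂ · sin²(Δλ/2) = 0.104228.
c = 2·atan2(√a, √(1−a)) = 0.65746 rad → d = 6371·c ≈ 4188.71 km.

4189 km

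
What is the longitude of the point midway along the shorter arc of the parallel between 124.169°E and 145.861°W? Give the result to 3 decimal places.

169.154°E

Signed shortest Δλ from +124.169° to -145.861° is +89.970°.
Midpoint longitude = +124.169° + (+89.970°)/2 = +124.169° + 44.985° = +169.154°.
(The naïve average (+124.169 + -145.861)/2 = -10.846° is on the wrong side of the globe.)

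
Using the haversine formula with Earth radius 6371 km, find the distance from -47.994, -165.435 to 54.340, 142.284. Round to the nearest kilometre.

Δλ = 142.284 − -165.435 = 307.719°; wrapped into (−180°, 180°]: -52.281°.
Δφ = 54.340 − -47.994 = 102.334°.
a = sin²(Δφ/2) + cos φ₁ · cos φ₂ · sin²(Δλ/2) = 0.682532.
c = 2·atan2(√a, √(1−a)) = 1.94450 rad → d = 6371·c ≈ 12388.39 km.

12388 km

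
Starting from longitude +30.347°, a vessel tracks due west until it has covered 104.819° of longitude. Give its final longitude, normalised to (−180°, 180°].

-74.472°

Start at +30.347°; shift −104.819° → -74.472°.
-74.472° already lies in (−180°, 180°].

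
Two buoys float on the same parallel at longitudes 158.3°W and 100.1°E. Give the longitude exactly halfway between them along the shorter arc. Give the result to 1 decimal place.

Signed shortest Δλ from -158.3° to +100.1° is -101.6°.
Midpoint longitude = -158.3° + (-101.6°)/2 = -158.3° − 50.8° = -209.1°.
Normalise into (−180°, 180°]: +150.9°.
(The naïve average (-158.3 + +100.1)/2 = -29.1° is on the wrong side of the globe.)

150.9°E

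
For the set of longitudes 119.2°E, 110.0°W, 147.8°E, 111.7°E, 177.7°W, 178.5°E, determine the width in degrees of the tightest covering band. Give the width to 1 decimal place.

Sort the longitudes: -177.7°, -110.0°, +111.7°, +119.2°, +147.8°, +178.5°.
Eastward gaps between consecutive values (wrapping around): 67.7°, 221.7°, 7.5°, 28.6°, 30.7°, 3.8°.
Largest gap = 221.7° ⇒ minimal covering band is its complement: 360° − 221.7° = 138.3°.
Band runs from +111.7° eastward to -110.0°, crossing the antimeridian.

138.3°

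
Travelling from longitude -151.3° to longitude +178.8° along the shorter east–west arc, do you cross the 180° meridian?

Yes

Naïve |178.8 − -151.3| = 330.1° > 180°, so the shorter arc goes the other way round — across 180°.
Signed shortest Δλ = ((178.8 − -151.3 + 180) mod 360) − 180 = -29.9°.
Going west by 29.9° from -151.3° passes through 180° before reaching +178.8°.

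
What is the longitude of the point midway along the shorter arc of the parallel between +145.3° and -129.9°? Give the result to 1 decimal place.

-172.3°

Signed shortest Δλ from +145.3° to -129.9° is +84.8°.
Midpoint longitude = +145.3° + (+84.8°)/2 = +145.3° + 42.4° = +187.7°.
Normalise into (−180°, 180°]: -172.3°.
(The naïve average (+145.3 + -129.9)/2 = 7.7° is on the wrong side of the globe.)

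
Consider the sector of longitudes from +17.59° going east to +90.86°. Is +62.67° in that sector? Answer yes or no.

Band width going east from +17.59° to +90.86°: ((90.86 − 17.59) mod 360) = 73.27°.
Offset of +62.67° east of the west edge: ((62.67 − 17.59) mod 360) = 45.08°.
45.08° ≤ 73.27° ⇒ inside.

Yes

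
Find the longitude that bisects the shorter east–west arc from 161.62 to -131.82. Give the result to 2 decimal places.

-165.10°

Signed shortest Δλ from +161.62° to -131.82° is +66.56°.
Midpoint longitude = +161.62° + (+66.56°)/2 = +161.62° + 33.28° = +194.90°.
Normalise into (−180°, 180°]: -165.10°.
(The naïve average (+161.62 + -131.82)/2 = 14.9° is on the wrong side of the globe.)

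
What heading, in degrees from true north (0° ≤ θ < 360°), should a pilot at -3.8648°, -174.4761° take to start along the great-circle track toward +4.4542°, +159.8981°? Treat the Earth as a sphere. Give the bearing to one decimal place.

Δλ = 159.8981 − -174.4761 = 334.3742°; wrapped into (−180°, 180°]: -25.6258°.
θ = atan2( sin Δλ · cos φ₂ , cos φ₁ · sin φ₂ − sin φ₁ · cos φ₂ · cos Δλ )
  = atan2(-0.43119, 0.13807) = -72.244° → normalised to [0°, 360°): 287.756°.

287.8°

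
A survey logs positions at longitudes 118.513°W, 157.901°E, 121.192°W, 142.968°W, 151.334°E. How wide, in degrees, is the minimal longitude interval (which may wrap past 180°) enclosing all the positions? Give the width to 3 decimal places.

Sort the longitudes: -142.968°, -121.192°, -118.513°, +151.334°, +157.901°.
Eastward gaps between consecutive values (wrapping around): 21.776°, 2.679°, 269.847°, 6.567°, 59.131°.
Largest gap = 269.847° ⇒ minimal covering band is its complement: 360° − 269.847° = 90.153°.
Band runs from +151.334° eastward to -118.513°, crossing the antimeridian.

90.153°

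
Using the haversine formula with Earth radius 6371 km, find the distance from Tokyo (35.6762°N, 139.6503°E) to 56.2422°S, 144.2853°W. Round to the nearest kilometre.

Δλ = -144.2853 − 139.6503 = -283.9356°; wrapped into (−180°, 180°]: 76.0644°.
Δφ = -56.2422 − 35.6762 = -91.9184°.
a = sin²(Δφ/2) + cos φ₁ · cos φ₂ · sin²(Δλ/2) = 0.688081.
c = 2·atan2(√a, √(1−a)) = 1.95645 rad → d = 6371·c ≈ 12464.52 km.

12465 km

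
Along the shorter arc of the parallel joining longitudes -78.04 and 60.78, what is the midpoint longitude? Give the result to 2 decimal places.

-8.63°

Signed shortest Δλ from -78.04° to +60.78° is +138.82°.
Midpoint longitude = -78.04° + (+138.82°)/2 = -78.04° + 69.41° = -8.63°.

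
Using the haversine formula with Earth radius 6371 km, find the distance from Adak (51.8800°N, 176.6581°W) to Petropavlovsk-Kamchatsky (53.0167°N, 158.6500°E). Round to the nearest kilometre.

1670 km

Δλ = 158.6500 − -176.6581 = 335.3081°; wrapped into (−180°, 180°]: -24.6919°.
Δφ = 53.0167 − 51.8800 = 1.1367°.
a = sin²(Δφ/2) + cos φ₁ · cos φ₂ · sin²(Δλ/2) = 0.017076.
c = 2·atan2(√a, √(1−a)) = 0.26210 rad → d = 6371·c ≈ 1669.83 km.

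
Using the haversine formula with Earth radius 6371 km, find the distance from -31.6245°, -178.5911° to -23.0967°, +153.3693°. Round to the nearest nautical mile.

Δλ = 153.3693 − -178.5911 = 331.9604°; wrapped into (−180°, 180°]: -28.0396°.
Δφ = -23.0967 − -31.6245 = 8.5278°.
a = sin²(Δφ/2) + cos φ₁ · cos φ₂ · sin²(Δλ/2) = 0.051496.
c = 2·atan2(√a, √(1−a)) = 0.45784 rad → d = 6371·c ≈ 2916.91 km ≈ 1575.01 nmi.

1575 nmi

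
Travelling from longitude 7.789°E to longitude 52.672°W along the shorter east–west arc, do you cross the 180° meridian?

Signed shortest Δλ = ((-52.672 − 7.789 + 180) mod 360) − 180 = -60.461°.
Going west by 60.461° from +7.789° reaches -52.672° without touching 180°.

No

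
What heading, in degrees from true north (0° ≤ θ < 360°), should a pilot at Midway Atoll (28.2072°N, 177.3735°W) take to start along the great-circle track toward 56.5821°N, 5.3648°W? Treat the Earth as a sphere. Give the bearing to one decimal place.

Δλ = -5.3648 − -177.3735 = 172.0087°.
θ = atan2( sin Δλ · cos φ₂ , cos φ₁ · sin φ₂ − sin φ₁ · cos φ₂ · cos Δλ )
  = atan2(0.07657, 0.99334) = 4.408° → normalised to [0°, 360°): 4.408°.

4.4°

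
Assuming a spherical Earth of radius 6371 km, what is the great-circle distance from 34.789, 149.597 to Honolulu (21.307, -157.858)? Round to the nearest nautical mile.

2866 nmi

Δλ = -157.858 − 149.597 = -307.455°; wrapped into (−180°, 180°]: 52.545°.
Δφ = 21.307 − 34.789 = -13.482°.
a = sin²(Δφ/2) + cos φ₁ · cos φ₂ · sin²(Δλ/2) = 0.163690.
c = 2·atan2(√a, √(1−a)) = 0.83305 rad → d = 6371·c ≈ 5307.37 km ≈ 2865.75 nmi.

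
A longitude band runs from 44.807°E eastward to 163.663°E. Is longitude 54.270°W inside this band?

No

Band width going east from +44.807° to +163.663°: ((163.663 − 44.807) mod 360) = 118.856°.
Offset of -54.270° east of the west edge: ((-54.270 − 44.807) mod 360) = 260.923°.
260.923° > 118.856° ⇒ outside.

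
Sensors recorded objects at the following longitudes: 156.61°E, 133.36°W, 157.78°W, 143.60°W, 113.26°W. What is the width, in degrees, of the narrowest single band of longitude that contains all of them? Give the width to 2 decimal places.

90.13°

Sort the longitudes: -157.78°, -143.60°, -133.36°, -113.26°, +156.61°.
Eastward gaps between consecutive values (wrapping around): 14.18°, 10.24°, 20.10°, 269.87°, 45.61°.
Largest gap = 269.87° ⇒ minimal covering band is its complement: 360° − 269.87° = 90.13°.
Band runs from +156.61° eastward to -113.26°, crossing the antimeridian.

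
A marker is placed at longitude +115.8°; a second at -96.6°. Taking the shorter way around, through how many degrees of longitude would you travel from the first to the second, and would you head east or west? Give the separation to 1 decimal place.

Raw difference: -96.6 − 115.8 = -212.4°.
Normalise into (−180°, 180°]: -212.4° + 360° = 147.6°.
Positive ⇒ the second point lies to the east; separation 147.6°.

147.6° east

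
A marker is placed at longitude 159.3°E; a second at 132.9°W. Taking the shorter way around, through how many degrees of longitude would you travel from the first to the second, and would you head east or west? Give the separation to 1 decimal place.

Raw difference: -132.9 − 159.3 = -292.2°.
Normalise into (−180°, 180°]: -292.2° + 360° = 67.8°.
Positive ⇒ the second point lies to the east; separation 67.8°.

67.8° east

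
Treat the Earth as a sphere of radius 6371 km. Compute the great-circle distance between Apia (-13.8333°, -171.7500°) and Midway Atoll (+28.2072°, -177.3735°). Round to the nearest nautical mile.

2545 nmi

Δλ = -177.3735 − -171.7500 = -5.6235°.
Δφ = 28.2072 − -13.8333 = 42.0405°.
a = sin²(Δφ/2) + cos φ₁ · cos φ₂ · sin²(Δλ/2) = 0.130723.
c = 2·atan2(√a, √(1−a)) = 0.73987 rad → d = 6371·c ≈ 4713.74 km ≈ 2545.21 nmi.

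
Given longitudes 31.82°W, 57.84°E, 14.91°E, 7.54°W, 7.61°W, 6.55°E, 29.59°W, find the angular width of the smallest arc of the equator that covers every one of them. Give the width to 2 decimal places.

89.66°

Sort the longitudes: -31.82°, -29.59°, -7.61°, -7.54°, +6.55°, +14.91°, +57.84°.
Eastward gaps between consecutive values (wrapping around): 2.23°, 21.98°, 0.07°, 14.09°, 8.36°, 42.93°, 270.34°.
Largest gap = 270.34° ⇒ minimal covering band is its complement: 360° − 270.34° = 89.66°.
Band runs from -31.82° eastward to +57.84°.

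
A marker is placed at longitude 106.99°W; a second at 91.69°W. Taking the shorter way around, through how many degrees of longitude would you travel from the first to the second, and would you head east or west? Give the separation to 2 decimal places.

Raw difference: -91.69 − -106.99 = 15.3°.
Normalise into (−180°, 180°]: 15.3° stays 15.3°.
Positive ⇒ the second point lies to the east; separation 15.30°.

15.30° east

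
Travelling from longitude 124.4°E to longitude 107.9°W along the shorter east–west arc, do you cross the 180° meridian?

Naïve |-107.9 − 124.4| = 232.3° > 180°, so the shorter arc goes the other way round — across 180°.
Signed shortest Δλ = ((-107.9 − 124.4 + 180) mod 360) − 180 = 127.7°.
Going east by 127.7° from +124.4° passes through 180° before reaching -107.9°.

Yes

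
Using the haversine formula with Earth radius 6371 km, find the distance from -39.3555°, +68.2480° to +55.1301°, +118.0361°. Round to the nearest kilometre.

11518 km

Δλ = 118.0361 − 68.2480 = 49.7881°.
Δφ = 55.1301 − -39.3555 = 94.4856°.
a = sin²(Δφ/2) + cos φ₁ · cos φ₂ · sin²(Δλ/2) = 0.617435.
c = 2·atan2(√a, √(1−a)) = 1.80788 rad → d = 6371·c ≈ 11518.01 km.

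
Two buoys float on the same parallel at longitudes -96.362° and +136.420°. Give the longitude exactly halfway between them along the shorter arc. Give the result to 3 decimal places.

Signed shortest Δλ from -96.362° to +136.420° is -127.218°.
Midpoint longitude = -96.362° + (-127.218°)/2 = -96.362° − 63.609° = -159.971°.
(The naïve average (-96.362 + +136.420)/2 = 20.029° is on the wrong side of the globe.)

-159.971°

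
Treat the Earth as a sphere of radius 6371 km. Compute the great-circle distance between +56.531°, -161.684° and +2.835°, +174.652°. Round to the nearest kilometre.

Δλ = 174.652 − -161.684 = 336.336°; wrapped into (−180°, 180°]: -23.664°.
Δφ = 2.835 − 56.531 = -53.696°.
a = sin²(Δφ/2) + cos φ₁ · cos φ₂ · sin²(Δλ/2) = 0.227123.
c = 2·atan2(√a, √(1−a)) = 0.99351 rad → d = 6371·c ≈ 6329.63 km.

6330 km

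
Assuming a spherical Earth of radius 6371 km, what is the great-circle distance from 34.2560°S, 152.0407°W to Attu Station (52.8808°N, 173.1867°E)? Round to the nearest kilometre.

Δλ = 173.1867 − -152.0407 = 325.2274°; wrapped into (−180°, 180°]: -34.7726°.
Δφ = 52.8808 − -34.2560 = 87.1368°.
a = sin²(Δφ/2) + cos φ₁ · cos φ₂ · sin²(Δλ/2) = 0.519561.
c = 2·atan2(√a, √(1−a)) = 1.60993 rad → d = 6371·c ≈ 10256.85 km.

10257 km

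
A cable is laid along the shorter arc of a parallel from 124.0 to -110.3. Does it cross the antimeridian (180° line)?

Naïve |-110.3 − 124.0| = 234.3° > 180°, so the shorter arc goes the other way round — across 180°.
Signed shortest Δλ = ((-110.3 − 124.0 + 180) mod 360) − 180 = 125.7°.
Going east by 125.7° from +124.0° passes through 180° before reaching -110.3°.

Yes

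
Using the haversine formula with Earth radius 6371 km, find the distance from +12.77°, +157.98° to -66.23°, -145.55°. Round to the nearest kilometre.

Δλ = -145.55 − 157.98 = -303.53°; wrapped into (−180°, 180°]: 56.47°.
Δφ = -66.23 − 12.77 = -79.00°.
a = sin²(Δφ/2) + cos φ₁ · cos φ₂ · sin²(Δλ/2) = 0.492576.
c = 2·atan2(√a, √(1−a)) = 1.55595 rad → d = 6371·c ≈ 9912.94 km.

9913 km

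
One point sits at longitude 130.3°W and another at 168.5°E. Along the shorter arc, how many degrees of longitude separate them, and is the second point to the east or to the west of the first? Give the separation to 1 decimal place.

Raw difference: 168.5 − -130.3 = 298.8°.
Normalise into (−180°, 180°]: 298.8° − 360° = -61.2°.
Negative ⇒ the second point lies to the west; separation 61.2°.

61.2° west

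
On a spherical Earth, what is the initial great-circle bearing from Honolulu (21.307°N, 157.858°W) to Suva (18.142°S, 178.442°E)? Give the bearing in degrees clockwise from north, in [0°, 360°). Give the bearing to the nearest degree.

Δλ = 178.442 − -157.858 = 336.300°; wrapped into (−180°, 180°]: -23.700°.
θ = atan2( sin Δλ · cos φ₂ , cos φ₁ · sin φ₂ − sin φ₁ · cos φ₂ · cos Δλ )
  = atan2(-0.38197, -0.60627) = -147.788° → normalised to [0°, 360°): 212.212°.

212°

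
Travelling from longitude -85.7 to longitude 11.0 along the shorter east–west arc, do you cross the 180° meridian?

No

Signed shortest Δλ = ((11.0 − -85.7 + 180) mod 360) − 180 = 96.7°.
Going east by 96.7° from -85.7° reaches +11.0° without touching 180°.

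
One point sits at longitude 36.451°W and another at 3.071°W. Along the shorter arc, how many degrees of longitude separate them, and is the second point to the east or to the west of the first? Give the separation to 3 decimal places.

Raw difference: -3.071 − -36.451 = 33.38°.
Normalise into (−180°, 180°]: 33.38° stays 33.38°.
Positive ⇒ the second point lies to the east; separation 33.380°.

33.380° east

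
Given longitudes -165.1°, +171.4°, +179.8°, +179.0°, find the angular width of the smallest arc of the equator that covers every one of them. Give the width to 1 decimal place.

Sort the longitudes: -165.1°, +171.4°, +179.0°, +179.8°.
Eastward gaps between consecutive values (wrapping around): 336.5°, 7.6°, 0.8°, 15.1°.
Largest gap = 336.5° ⇒ minimal covering band is its complement: 360° − 336.5° = 23.5°.
Band runs from +171.4° eastward to -165.1°, crossing the antimeridian.

23.5°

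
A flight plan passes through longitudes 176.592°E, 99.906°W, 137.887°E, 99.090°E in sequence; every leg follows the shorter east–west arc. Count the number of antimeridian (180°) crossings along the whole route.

Leg 1: +176.592° → -99.906°, shortest Δλ = 83.502° (east) — crosses 180°.
Leg 2: -99.906° → +137.887°, shortest Δλ = -122.207° (west) — crosses 180°.
Leg 3: +137.887° → +99.090°, shortest Δλ = -38.797° (west) — does not cross 180°.
Total crossings: 2.

2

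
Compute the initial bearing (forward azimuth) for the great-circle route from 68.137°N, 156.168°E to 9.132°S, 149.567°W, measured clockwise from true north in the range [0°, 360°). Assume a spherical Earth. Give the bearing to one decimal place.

Δλ = -149.567 − 156.168 = -305.735°; wrapped into (−180°, 180°]: 54.265°.
θ = atan2( sin Δλ · cos φ₂ , cos φ₁ · sin φ₂ − sin φ₁ · cos φ₂ · cos Δλ )
  = atan2(0.80144, -0.59426) = 126.557° → normalised to [0°, 360°): 126.557°.

126.6°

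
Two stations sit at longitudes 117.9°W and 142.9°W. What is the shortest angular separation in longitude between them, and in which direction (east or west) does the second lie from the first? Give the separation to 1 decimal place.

Raw difference: -142.9 − -117.9 = -25.0°.
Normalise into (−180°, 180°]: -25.0° stays -25.0°.
Negative ⇒ the second point lies to the west; separation 25.0°.

25.0° west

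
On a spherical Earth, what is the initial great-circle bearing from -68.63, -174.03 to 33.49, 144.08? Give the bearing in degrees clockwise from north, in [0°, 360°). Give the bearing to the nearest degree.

324°

Δλ = 144.08 − -174.03 = 318.11°; wrapped into (−180°, 180°]: -41.89°.
θ = atan2( sin Δλ · cos φ₂ , cos φ₁ · sin φ₂ − sin φ₁ · cos φ₂ · cos Δλ )
  = atan2(-0.55685, 0.77922) = -35.551° → normalised to [0°, 360°): 324.449°.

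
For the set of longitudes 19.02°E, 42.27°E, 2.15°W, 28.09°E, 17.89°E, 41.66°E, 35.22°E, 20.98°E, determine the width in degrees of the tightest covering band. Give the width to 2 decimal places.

44.42°

Sort the longitudes: -2.15°, +17.89°, +19.02°, +20.98°, +28.09°, +35.22°, +41.66°, +42.27°.
Eastward gaps between consecutive values (wrapping around): 20.04°, 1.13°, 1.96°, 7.11°, 7.13°, 6.44°, 0.61°, 315.58°.
Largest gap = 315.58° ⇒ minimal covering band is its complement: 360° − 315.58° = 44.42°.
Band runs from -2.15° eastward to +42.27°.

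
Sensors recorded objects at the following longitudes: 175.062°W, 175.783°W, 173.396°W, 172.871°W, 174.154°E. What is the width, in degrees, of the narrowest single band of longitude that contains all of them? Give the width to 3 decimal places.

Sort the longitudes: -175.783°, -175.062°, -173.396°, -172.871°, +174.154°.
Eastward gaps between consecutive values (wrapping around): 0.721°, 1.666°, 0.525°, 347.025°, 10.063°.
Largest gap = 347.025° ⇒ minimal covering band is its complement: 360° − 347.025° = 12.975°.
Band runs from +174.154° eastward to -172.871°, crossing the antimeridian.

12.975°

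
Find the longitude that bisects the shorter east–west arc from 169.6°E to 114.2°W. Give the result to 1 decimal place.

152.3°W

Signed shortest Δλ from +169.6° to -114.2° is +76.2°.
Midpoint longitude = +169.6° + (+76.2°)/2 = +169.6° + 38.1° = +207.7°.
Normalise into (−180°, 180°]: -152.3°.
(The naïve average (+169.6 + -114.2)/2 = 27.7° is on the wrong side of the globe.)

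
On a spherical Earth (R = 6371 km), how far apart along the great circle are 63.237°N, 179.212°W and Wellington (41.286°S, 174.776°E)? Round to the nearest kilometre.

Δλ = 174.776 − -179.212 = 353.988°; wrapped into (−180°, 180°]: -6.012°.
Δφ = -41.286 − 63.237 = -104.523°.
a = sin²(Δφ/2) + cos φ₁ · cos φ₂ · sin²(Δλ/2) = 0.626315.
c = 2·atan2(√a, √(1−a)) = 1.82619 rad → d = 6371·c ≈ 11634.68 km.

11635 km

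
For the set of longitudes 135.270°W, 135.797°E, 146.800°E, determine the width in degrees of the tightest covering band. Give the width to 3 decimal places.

Sort the longitudes: -135.270°, +135.797°, +146.800°.
Eastward gaps between consecutive values (wrapping around): 271.067°, 11.003°, 77.930°.
Largest gap = 271.067° ⇒ minimal covering band is its complement: 360° − 271.067° = 88.933°.
Band runs from +135.797° eastward to -135.270°, crossing the antimeridian.

88.933°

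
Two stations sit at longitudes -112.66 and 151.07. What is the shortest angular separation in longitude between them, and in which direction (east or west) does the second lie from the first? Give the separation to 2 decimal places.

Raw difference: 151.07 − -112.66 = 263.73°.
Normalise into (−180°, 180°]: 263.73° − 360° = -96.27°.
Negative ⇒ the second point lies to the west; separation 96.27°.

96.27° west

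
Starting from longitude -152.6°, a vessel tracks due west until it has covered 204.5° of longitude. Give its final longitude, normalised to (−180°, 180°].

Start at -152.6°; shift −204.5° → -357.1°.
-357.1° lies outside (−180°, 180°]; add 360° → +2.9°.

+2.9°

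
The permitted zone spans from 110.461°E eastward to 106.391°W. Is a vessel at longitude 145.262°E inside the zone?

Band width going east from +110.461° to -106.391°: ((-106.391 − 110.461) mod 360) = 143.148°.
Offset of +145.262° east of the west edge: ((145.262 − 110.461) mod 360) = 34.801°.
34.801° ≤ 143.148° ⇒ inside.

Yes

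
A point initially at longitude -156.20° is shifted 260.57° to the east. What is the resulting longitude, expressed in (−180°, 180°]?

Start at -156.20°; shift +260.57° → +104.37°.
+104.37° already lies in (−180°, 180°].

+104.37°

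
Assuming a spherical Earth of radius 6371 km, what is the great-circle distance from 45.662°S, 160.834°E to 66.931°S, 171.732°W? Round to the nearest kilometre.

2858 km

Δλ = -171.732 − 160.834 = -332.566°; wrapped into (−180°, 180°]: 27.434°.
Δφ = -66.931 − -45.662 = -21.269°.
a = sin²(Δφ/2) + cos φ₁ · cos φ₂ · sin²(Δλ/2) = 0.049455.
c = 2·atan2(√a, √(1−a)) = 0.44852 rad → d = 6371·c ≈ 2857.51 km.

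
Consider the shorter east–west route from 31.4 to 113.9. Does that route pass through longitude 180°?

Signed shortest Δλ = ((113.9 − 31.4 + 180) mod 360) − 180 = 82.5°.
Going east by 82.5° from +31.4° reaches +113.9° without touching 180°.

No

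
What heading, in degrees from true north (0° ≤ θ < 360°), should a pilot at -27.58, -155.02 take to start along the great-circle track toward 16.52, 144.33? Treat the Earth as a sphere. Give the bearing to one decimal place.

Δλ = 144.33 − -155.02 = 299.35°; wrapped into (−180°, 180°]: -60.65°.
θ = atan2( sin Δλ · cos φ₂ , cos φ₁ · sin φ₂ − sin φ₁ · cos φ₂ · cos Δλ )
  = atan2(-0.83566, 0.46960) = -60.666° → normalised to [0°, 360°): 299.334°.

299.3°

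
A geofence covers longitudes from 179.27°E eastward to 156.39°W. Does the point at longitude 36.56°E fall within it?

Band width going east from +179.27° to -156.39°: ((-156.39 − 179.27) mod 360) = 24.34°.
Offset of +36.56° east of the west edge: ((36.56 − 179.27) mod 360) = 217.29°.
217.29° > 24.34° ⇒ outside.

No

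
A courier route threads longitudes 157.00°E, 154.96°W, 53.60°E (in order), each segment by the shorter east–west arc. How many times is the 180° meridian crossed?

2

Leg 1: +157.00° → -154.96°, shortest Δλ = 48.04° (east) — crosses 180°.
Leg 2: -154.96° → +53.60°, shortest Δλ = -151.44° (west) — crosses 180°.
Total crossings: 2.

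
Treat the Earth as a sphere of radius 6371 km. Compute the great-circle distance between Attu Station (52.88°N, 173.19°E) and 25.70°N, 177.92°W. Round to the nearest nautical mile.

1680 nmi

Δλ = -177.92 − 173.19 = -351.11°; wrapped into (−180°, 180°]: 8.89°.
Δφ = 25.70 − 52.88 = -27.18°.
a = sin²(Δφ/2) + cos φ₁ · cos φ₂ · sin²(Δλ/2) = 0.058478.
c = 2·atan2(√a, √(1−a)) = 0.48849 rad → d = 6371·c ≈ 3112.16 km ≈ 1680.43 nmi.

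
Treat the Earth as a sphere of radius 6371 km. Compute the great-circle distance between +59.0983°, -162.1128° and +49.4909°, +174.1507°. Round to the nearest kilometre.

Δλ = 174.1507 − -162.1128 = 336.2635°; wrapped into (−180°, 180°]: -23.7365°.
Δφ = 49.4909 − 59.0983 = -9.6074°.
a = sin²(Δφ/2) + cos φ₁ · cos φ₂ · sin²(Δλ/2) = 0.021123.
c = 2·atan2(√a, √(1−a)) = 0.29171 rad → d = 6371·c ≈ 1858.47 km.

1858 km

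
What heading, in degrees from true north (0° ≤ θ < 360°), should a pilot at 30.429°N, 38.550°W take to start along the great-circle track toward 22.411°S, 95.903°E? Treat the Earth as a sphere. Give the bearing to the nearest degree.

Δλ = 95.903 − -38.550 = 134.453°.
θ = atan2( sin Δλ · cos φ₂ , cos φ₁ · sin φ₂ − sin φ₁ · cos φ₂ · cos Δλ )
  = atan2(0.65991, -0.00083) = 90.072° → normalised to [0°, 360°): 90.072°.

90°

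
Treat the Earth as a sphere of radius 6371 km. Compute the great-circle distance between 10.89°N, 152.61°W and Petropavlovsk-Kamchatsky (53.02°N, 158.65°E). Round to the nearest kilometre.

Δλ = 158.65 − -152.61 = 311.26°; wrapped into (−180°, 180°]: -48.74°.
Δφ = 53.02 − 10.89 = 42.13°.
a = sin²(Δφ/2) + cos φ₁ · cos φ₂ · sin²(Δλ/2) = 0.229762.
c = 2·atan2(√a, √(1−a)) = 0.99979 rad → d = 6371·c ≈ 6369.68 km.

6370 km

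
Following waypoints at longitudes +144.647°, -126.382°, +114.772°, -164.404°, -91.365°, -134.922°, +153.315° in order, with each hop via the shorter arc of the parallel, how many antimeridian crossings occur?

4

Leg 1: +144.647° → -126.382°, shortest Δλ = 88.971° (east) — crosses 180°.
Leg 2: -126.382° → +114.772°, shortest Δλ = -118.846° (west) — crosses 180°.
Leg 3: +114.772° → -164.404°, shortest Δλ = 80.824° (east) — crosses 180°.
Leg 4: -164.404° → -91.365°, shortest Δλ = 73.039° (east) — does not cross 180°.
Leg 5: -91.365° → -134.922°, shortest Δλ = -43.557° (west) — does not cross 180°.
Leg 6: -134.922° → +153.315°, shortest Δλ = -71.763° (west) — crosses 180°.
Total crossings: 4.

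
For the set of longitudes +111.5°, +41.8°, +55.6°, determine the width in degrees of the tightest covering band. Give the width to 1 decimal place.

69.7°

Sort the longitudes: +41.8°, +55.6°, +111.5°.
Eastward gaps between consecutive values (wrapping around): 13.8°, 55.9°, 290.3°.
Largest gap = 290.3° ⇒ minimal covering band is its complement: 360° − 290.3° = 69.7°.
Band runs from +41.8° eastward to +111.5°.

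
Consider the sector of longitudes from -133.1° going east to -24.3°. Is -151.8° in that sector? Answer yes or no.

Band width going east from -133.1° to -24.3°: ((-24.3 − -133.1) mod 360) = 108.8°.
Offset of -151.8° east of the west edge: ((-151.8 − -133.1) mod 360) = 341.3°.
341.3° > 108.8° ⇒ outside.

No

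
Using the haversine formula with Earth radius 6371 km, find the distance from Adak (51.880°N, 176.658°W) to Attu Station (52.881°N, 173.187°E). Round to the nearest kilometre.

Δλ = 173.187 − -176.658 = 349.845°; wrapped into (−180°, 180°]: -10.155°.
Δφ = 52.881 − 51.880 = 1.001°.
a = sin²(Δφ/2) + cos φ₁ · cos φ₂ · sin²(Δλ/2) = 0.002994.
c = 2·atan2(√a, √(1−a)) = 0.10949 rad → d = 6371·c ≈ 697.59 km.

698 km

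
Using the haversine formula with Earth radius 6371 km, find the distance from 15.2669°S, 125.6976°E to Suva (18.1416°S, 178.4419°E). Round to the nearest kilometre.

Δλ = 178.4419 − 125.6976 = 52.7443°.
Δφ = -18.1416 − -15.2669 = -2.8747°.
a = sin²(Δφ/2) + cos φ₁ · cos φ₂ · sin²(Δλ/2) = 0.181517.
c = 2·atan2(√a, √(1−a)) = 0.88024 rad → d = 6371·c ≈ 5608.01 km.

5608 km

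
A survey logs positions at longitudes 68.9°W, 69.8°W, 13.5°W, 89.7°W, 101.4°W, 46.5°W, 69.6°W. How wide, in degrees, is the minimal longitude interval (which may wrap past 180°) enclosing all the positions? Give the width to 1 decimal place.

Sort the longitudes: -101.4°, -89.7°, -69.8°, -69.6°, -68.9°, -46.5°, -13.5°.
Eastward gaps between consecutive values (wrapping around): 11.7°, 19.9°, 0.2°, 0.7°, 22.4°, 33.0°, 272.1°.
Largest gap = 272.1° ⇒ minimal covering band is its complement: 360° − 272.1° = 87.9°.
Band runs from -101.4° eastward to -13.5°.

87.9°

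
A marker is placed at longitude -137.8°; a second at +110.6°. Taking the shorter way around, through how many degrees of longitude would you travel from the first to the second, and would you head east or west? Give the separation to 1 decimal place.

Raw difference: 110.6 − -137.8 = 248.4°.
Normalise into (−180°, 180°]: 248.4° − 360° = -111.6°.
Negative ⇒ the second point lies to the west; separation 111.6°.

111.6° west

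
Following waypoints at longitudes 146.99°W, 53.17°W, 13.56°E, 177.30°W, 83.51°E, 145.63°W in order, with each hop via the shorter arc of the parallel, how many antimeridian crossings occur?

3

Leg 1: -146.99° → -53.17°, shortest Δλ = 93.82° (east) — does not cross 180°.
Leg 2: -53.17° → +13.56°, shortest Δλ = 66.73° (east) — does not cross 180°.
Leg 3: +13.56° → -177.30°, shortest Δλ = 169.14° (east) — crosses 180°.
Leg 4: -177.30° → +83.51°, shortest Δλ = -99.19° (west) — crosses 180°.
Leg 5: +83.51° → -145.63°, shortest Δλ = 130.86° (east) — crosses 180°.
Total crossings: 3.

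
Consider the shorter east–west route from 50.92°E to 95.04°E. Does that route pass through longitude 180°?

No

Signed shortest Δλ = ((95.04 − 50.92 + 180) mod 360) − 180 = 44.12°.
Going east by 44.12° from +50.92° reaches +95.04° without touching 180°.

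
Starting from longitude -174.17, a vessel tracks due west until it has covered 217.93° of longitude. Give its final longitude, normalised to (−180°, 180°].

-32.10°

Start at -174.17°; shift −217.93° → -392.10°.
-392.10° lies outside (−180°, 180°]; add 360° → -32.10°.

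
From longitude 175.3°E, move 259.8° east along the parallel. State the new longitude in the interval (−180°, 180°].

75.1°E

Start at +175.3°; shift +259.8° → +435.1°.
+435.1° lies outside (−180°, 180°]; subtract 360° → +75.1°.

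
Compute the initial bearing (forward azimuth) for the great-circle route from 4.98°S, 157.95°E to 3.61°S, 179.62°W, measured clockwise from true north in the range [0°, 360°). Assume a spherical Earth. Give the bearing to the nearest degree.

87°

Δλ = -179.62 − 157.95 = -337.57°; wrapped into (−180°, 180°]: 22.43°.
θ = atan2( sin Δλ · cos φ₂ , cos φ₁ · sin φ₂ − sin φ₁ · cos φ₂ · cos Δλ )
  = atan2(0.38080, 0.01735) = 87.391° → normalised to [0°, 360°): 87.391°.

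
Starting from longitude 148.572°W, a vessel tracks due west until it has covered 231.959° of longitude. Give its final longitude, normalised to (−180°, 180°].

Start at -148.572°; shift −231.959° → -380.531°.
-380.531° lies outside (−180°, 180°]; add 360° → -20.531°.

20.531°W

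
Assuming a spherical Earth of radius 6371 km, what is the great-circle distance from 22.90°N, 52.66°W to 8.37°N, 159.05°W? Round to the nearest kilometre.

Δλ = -159.05 − -52.66 = -106.39°.
Δφ = 8.37 − 22.90 = -14.53°.
a = sin²(Δφ/2) + cos φ₁ · cos φ₂ · sin²(Δλ/2) = 0.600262.
c = 2·atan2(√a, √(1−a)) = 1.77269 rad → d = 6371·c ≈ 11293.80 km.

11294 km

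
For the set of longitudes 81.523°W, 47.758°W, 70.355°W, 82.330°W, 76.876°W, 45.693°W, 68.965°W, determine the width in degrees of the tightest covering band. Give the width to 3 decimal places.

Sort the longitudes: -82.330°, -81.523°, -76.876°, -70.355°, -68.965°, -47.758°, -45.693°.
Eastward gaps between consecutive values (wrapping around): 0.807°, 4.647°, 6.521°, 1.390°, 21.207°, 2.065°, 323.363°.
Largest gap = 323.363° ⇒ minimal covering band is its complement: 360° − 323.363° = 36.637°.
Band runs from -82.330° eastward to -45.693°.

36.637°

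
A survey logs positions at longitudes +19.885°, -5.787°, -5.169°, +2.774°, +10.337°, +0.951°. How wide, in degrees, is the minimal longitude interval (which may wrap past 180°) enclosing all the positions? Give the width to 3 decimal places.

Sort the longitudes: -5.787°, -5.169°, +0.951°, +2.774°, +10.337°, +19.885°.
Eastward gaps between consecutive values (wrapping around): 0.618°, 6.120°, 1.823°, 7.563°, 9.548°, 334.328°.
Largest gap = 334.328° ⇒ minimal covering band is its complement: 360° − 334.328° = 25.672°.
Band runs from -5.787° eastward to +19.885°.

25.672°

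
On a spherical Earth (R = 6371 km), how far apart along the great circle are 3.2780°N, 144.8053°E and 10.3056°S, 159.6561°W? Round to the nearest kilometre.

Δλ = -159.6561 − 144.8053 = -304.4614°; wrapped into (−180°, 180°]: 55.5386°.
Δφ = -10.3056 − 3.2780 = -13.5836°.
a = sin²(Δφ/2) + cos φ₁ · cos φ₂ · sin²(Δλ/2) = 0.227209.
c = 2·atan2(√a, √(1−a)) = 0.99371 rad → d = 6371·c ≈ 6330.95 km.

6331 km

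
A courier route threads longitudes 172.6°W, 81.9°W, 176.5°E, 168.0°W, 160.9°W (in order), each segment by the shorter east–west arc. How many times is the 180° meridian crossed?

Leg 1: -172.6° → -81.9°, shortest Δλ = 90.7° (east) — does not cross 180°.
Leg 2: -81.9° → +176.5°, shortest Δλ = -101.6° (west) — crosses 180°.
Leg 3: +176.5° → -168.0°, shortest Δλ = 15.5° (east) — crosses 180°.
Leg 4: -168.0° → -160.9°, shortest Δλ = 7.1° (east) — does not cross 180°.
Total crossings: 2.

2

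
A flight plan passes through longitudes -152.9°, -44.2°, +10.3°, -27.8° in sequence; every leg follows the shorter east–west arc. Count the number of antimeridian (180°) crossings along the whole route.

0

Leg 1: -152.9° → -44.2°, shortest Δλ = 108.7° (east) — does not cross 180°.
Leg 2: -44.2° → +10.3°, shortest Δλ = 54.5° (east) — does not cross 180°.
Leg 3: +10.3° → -27.8°, shortest Δλ = -38.1° (west) — does not cross 180°.
Total crossings: 0.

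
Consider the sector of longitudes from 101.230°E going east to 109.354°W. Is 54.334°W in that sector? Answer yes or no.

No

Band width going east from +101.230° to -109.354°: ((-109.354 − 101.230) mod 360) = 149.416°.
Offset of -54.334° east of the west edge: ((-54.334 − 101.230) mod 360) = 204.436°.
204.436° > 149.416° ⇒ outside.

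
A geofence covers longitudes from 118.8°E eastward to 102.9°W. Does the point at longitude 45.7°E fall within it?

Band width going east from +118.8° to -102.9°: ((-102.9 − 118.8) mod 360) = 138.3°.
Offset of +45.7° east of the west edge: ((45.7 − 118.8) mod 360) = 286.9°.
286.9° > 138.3° ⇒ outside.

No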